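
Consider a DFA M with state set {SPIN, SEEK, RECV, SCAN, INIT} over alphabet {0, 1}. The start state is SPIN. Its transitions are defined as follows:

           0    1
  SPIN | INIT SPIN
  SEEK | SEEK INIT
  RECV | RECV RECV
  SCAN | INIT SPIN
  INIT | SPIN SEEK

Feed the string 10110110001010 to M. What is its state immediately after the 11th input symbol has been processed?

start at SPIN
read '1': SPIN → SPIN
read '0': SPIN → INIT
read '1': INIT → SEEK
read '1': SEEK → INIT
read '0': INIT → SPIN
read '1': SPIN → SPIN
read '1': SPIN → SPIN
read '0': SPIN → INIT
read '0': INIT → SPIN
read '0': SPIN → INIT
read '1': INIT → SEEK
After 11 symbols: SEEK.

SEEK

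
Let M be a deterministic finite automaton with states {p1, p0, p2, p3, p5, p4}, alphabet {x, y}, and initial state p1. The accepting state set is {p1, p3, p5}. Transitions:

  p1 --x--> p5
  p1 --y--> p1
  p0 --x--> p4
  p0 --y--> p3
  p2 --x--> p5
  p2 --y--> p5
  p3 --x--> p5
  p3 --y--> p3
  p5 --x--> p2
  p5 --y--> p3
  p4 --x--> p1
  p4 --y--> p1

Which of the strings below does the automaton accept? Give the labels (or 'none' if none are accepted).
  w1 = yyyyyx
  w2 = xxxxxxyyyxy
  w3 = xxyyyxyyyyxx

w1, w2

w1:
  start at p1
  read 'y': p1 → p1
  read 'y': p1 → p1
  read 'y': p1 → p1
  read 'y': p1 → p1
  read 'y': p1 → p1
  read 'x': p1 → p5
  end p5, accepted
w2:
  start at p1
  read 'x': p1 → p5
  read 'x': p5 → p2
  read 'x': p2 → p5
  read 'x': p5 → p2
  read 'x': p2 → p5
  read 'x': p5 → p2
  read 'y': p2 → p5
  read 'y': p5 → p3
  read 'y': p3 → p3
  read 'x': p3 → p5
  read 'y': p5 → p3
  end p3, accepted
w3:
  start at p1
  read 'x': p1 → p5
  read 'x': p5 → p2
  read 'y': p2 → p5
  read 'y': p5 → p3
  read 'y': p3 → p3
  read 'x': p3 → p5
  read 'y': p5 → p3
  read 'y': p3 → p3
  read 'y': p3 → p3
  read 'y': p3 → p3
  read 'x': p3 → p5
  read 'x': p5 → p2
  end p2, rejected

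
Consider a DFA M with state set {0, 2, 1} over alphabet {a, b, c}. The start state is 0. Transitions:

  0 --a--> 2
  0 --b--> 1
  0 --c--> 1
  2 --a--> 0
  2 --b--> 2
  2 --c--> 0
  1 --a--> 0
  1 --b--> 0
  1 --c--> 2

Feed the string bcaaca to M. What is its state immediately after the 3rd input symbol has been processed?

0

0 → 1 → 2 → 0
After 3 symbols: 0.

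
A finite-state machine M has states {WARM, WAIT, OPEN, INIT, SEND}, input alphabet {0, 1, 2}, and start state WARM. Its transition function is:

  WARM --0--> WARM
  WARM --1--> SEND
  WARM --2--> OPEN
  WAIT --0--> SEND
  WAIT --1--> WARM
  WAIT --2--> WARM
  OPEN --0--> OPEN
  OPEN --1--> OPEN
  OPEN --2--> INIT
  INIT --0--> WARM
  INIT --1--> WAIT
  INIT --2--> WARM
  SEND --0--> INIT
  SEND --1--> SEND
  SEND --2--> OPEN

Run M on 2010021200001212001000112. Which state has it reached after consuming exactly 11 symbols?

WARM

WARM → OPEN → OPEN → OPEN → OPEN → OPEN → INIT → WAIT → WARM → WARM → WARM → WARM
After 11 symbols: WARM.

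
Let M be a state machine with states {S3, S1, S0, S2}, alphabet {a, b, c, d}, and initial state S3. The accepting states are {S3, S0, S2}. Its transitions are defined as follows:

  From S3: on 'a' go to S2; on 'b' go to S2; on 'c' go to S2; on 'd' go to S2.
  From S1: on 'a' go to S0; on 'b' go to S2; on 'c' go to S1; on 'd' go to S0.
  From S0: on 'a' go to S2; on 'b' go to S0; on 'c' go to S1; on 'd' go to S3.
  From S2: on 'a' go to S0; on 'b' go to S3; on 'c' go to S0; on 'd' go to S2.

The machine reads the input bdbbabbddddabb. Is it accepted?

Yes

Trace: S3 -b-> S2 -d-> S2 -b-> S3 -b-> S2 -a-> S0 -b-> S0 -b-> S0 -d-> S3 -d-> S2 -d-> S2 -d-> S2 -a-> S0 -b-> S0 -b-> S0
End state S0 is accepting.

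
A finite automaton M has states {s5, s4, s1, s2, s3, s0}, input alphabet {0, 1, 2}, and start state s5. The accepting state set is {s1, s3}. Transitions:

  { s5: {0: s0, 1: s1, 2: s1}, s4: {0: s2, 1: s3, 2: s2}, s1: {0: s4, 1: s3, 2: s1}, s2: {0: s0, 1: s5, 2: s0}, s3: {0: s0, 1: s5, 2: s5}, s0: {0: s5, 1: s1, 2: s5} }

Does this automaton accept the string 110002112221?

Yes

Trace: s5 -1-> s1 -1-> s3 -0-> s0 -0-> s5 -0-> s0 -2-> s5 -1-> s1 -1-> s3 -2-> s5 -2-> s1 -2-> s1 -1-> s3
End state s3 is accepting.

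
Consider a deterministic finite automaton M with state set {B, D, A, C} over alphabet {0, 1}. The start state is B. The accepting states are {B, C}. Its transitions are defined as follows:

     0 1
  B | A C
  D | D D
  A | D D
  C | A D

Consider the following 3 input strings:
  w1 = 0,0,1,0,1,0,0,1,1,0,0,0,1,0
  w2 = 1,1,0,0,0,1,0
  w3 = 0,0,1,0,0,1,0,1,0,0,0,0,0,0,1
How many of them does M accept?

w1:
  start at B
  read '0': B → A
  read '0': A → D
  read '1': D → D
  read '0': D → D
  read '1': D → D
  read '0': D → D
  read '0': D → D
  read '1': D → D
  read '1': D → D
  read '0': D → D
  read '0': D → D
  read '0': D → D
  read '1': D → D
  read '0': D → D
  end D, rejected
w2:
  start at B
  read '1': B → C
  read '1': C → D
  read '0': D → D
  read '0': D → D
  read '0': D → D
  read '1': D → D
  read '0': D → D
  end D, rejected
w3:
  start at B
  read '0': B → A
  read '0': A → D
  read '1': D → D
  read '0': D → D
  read '0': D → D
  read '1': D → D
  read '0': D → D
  read '1': D → D
  read '0': D → D
  read '0': D → D
  read '0': D → D
  read '0': D → D
  read '0': D → D
  read '0': D → D
  read '1': D → D
  end D, rejected

0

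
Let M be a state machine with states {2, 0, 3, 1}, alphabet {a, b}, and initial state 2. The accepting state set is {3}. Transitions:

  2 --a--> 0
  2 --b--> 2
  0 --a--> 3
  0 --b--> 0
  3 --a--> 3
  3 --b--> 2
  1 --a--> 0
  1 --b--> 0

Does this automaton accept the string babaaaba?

Trace: 2 -b-> 2 -a-> 0 -b-> 0 -a-> 3 -a-> 3 -a-> 3 -b-> 2 -a-> 0
End state 0 is not accepting.

No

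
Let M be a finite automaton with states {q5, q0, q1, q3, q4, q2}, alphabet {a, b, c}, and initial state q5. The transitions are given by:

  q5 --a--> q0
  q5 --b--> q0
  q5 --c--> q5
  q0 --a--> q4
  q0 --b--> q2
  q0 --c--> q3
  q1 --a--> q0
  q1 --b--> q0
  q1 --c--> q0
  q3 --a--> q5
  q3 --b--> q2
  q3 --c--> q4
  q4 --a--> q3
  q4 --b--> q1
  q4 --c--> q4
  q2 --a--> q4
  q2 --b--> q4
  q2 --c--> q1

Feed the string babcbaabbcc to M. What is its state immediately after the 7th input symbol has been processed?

q5 → q0 → q4 → q1 → q0 → q2 → q4 → q3
After 7 symbols: q3.

q3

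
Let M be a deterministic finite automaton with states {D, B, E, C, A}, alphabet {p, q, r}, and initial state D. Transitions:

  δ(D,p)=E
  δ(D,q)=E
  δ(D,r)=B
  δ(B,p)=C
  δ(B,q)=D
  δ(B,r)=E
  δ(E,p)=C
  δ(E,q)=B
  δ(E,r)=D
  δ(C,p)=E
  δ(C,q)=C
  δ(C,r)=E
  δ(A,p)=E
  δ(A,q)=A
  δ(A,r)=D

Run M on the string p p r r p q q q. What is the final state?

Trace: D -p-> E -p-> C -r-> E -r-> D -p-> E -q-> B -q-> D -q-> E

E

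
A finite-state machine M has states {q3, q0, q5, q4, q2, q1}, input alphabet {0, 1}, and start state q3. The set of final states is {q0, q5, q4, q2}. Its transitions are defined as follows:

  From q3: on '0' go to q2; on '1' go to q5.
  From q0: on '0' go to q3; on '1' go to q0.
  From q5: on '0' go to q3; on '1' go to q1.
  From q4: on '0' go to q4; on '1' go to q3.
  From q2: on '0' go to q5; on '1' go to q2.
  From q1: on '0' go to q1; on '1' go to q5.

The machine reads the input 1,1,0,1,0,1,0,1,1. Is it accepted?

No

Trace: q3 -1-> q5 -1-> q1 -0-> q1 -1-> q5 -0-> q3 -1-> q5 -0-> q3 -1-> q5 -1-> q1
End state q1 is not accepting.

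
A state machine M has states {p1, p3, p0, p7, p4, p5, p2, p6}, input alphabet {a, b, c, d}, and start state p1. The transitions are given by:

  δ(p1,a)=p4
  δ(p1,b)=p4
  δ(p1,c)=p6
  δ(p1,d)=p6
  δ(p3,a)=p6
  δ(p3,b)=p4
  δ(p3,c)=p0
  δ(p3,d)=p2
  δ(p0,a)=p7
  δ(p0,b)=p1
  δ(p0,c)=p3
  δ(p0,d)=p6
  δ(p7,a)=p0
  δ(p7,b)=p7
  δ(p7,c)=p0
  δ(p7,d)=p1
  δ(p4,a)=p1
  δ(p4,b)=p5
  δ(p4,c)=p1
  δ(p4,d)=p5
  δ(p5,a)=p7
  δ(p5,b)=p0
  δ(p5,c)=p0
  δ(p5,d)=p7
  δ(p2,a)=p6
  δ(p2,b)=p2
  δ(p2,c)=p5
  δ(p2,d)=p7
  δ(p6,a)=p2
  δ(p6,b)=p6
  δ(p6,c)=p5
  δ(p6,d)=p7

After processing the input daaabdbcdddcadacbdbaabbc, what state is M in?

p1 → p6 → p2 → p6 → p2 → p2 → p7 → p7 → p0 → p6 → p7 → p1 → p6 → p2 → p7 → p0 → p3 → p4 → p5 → p0 → p7 → p0 → p1 → p4 → p1

p1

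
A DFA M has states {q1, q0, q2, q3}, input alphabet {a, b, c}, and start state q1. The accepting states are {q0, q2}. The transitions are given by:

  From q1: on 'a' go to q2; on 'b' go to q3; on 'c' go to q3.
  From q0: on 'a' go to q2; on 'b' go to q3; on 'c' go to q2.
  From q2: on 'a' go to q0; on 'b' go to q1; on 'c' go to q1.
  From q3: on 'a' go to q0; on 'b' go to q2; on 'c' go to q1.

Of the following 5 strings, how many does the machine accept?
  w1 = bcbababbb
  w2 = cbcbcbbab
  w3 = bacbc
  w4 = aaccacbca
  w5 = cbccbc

1

w1: q1 → q3 → q1 → q3 → q0 → q3 → q0 → q3 → q2 → q1  → end q1, rejected
w2: q1 → q3 → q2 → q1 → q3 → q1 → q3 → q2 → q0 → q3  → end q3, rejected
w3: q1 → q3 → q0 → q2 → q1 → q3  → end q3, rejected
w4: q1 → q2 → q0 → q2 → q1 → q2 → q1 → q3 → q1 → q2  → end q2, accepted
w5: q1 → q3 → q2 → q1 → q3 → q2 → q1  → end q1, rejected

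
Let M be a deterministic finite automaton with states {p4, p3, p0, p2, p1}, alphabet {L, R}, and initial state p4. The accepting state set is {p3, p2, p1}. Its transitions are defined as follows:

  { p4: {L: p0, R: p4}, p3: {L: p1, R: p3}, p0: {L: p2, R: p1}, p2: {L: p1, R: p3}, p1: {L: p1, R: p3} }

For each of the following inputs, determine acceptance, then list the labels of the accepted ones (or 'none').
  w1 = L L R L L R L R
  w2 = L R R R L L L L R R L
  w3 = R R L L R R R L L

w1, w2, w3

w1: p4 → p0 → p2 → p3 → p1 → p1 → p3 → p1 → p3  → end p3, accepted
w2: p4 → p0 → p1 → p3 → p3 → p1 → p1 → p1 → p1 → p3 → p3 → p1  → end p1, accepted
w3: p4 → p4 → p4 → p0 → p2 → p3 → p3 → p3 → p1 → p1  → end p1, accepted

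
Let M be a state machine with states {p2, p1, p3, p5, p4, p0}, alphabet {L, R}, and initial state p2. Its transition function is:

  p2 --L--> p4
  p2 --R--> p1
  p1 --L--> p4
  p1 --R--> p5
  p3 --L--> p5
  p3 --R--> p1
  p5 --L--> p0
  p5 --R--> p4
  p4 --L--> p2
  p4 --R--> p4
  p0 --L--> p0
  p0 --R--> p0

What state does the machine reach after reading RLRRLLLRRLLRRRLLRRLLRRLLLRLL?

Trace: p2 -R-> p1 -L-> p4 -R-> p4 -R-> p4 -L-> p2 -L-> p4 -L-> p2 -R-> p1 -R-> p5 -L-> p0 -L-> p0 -R-> p0 -R-> p0 -R-> p0 -L-> p0 -L-> p0 -R-> p0 -R-> p0 -L-> p0 -L-> p0 -R-> p0 -R-> p0 -L-> p0 -L-> p0 -L-> p0 -R-> p0 -L-> p0 -L-> p0

p0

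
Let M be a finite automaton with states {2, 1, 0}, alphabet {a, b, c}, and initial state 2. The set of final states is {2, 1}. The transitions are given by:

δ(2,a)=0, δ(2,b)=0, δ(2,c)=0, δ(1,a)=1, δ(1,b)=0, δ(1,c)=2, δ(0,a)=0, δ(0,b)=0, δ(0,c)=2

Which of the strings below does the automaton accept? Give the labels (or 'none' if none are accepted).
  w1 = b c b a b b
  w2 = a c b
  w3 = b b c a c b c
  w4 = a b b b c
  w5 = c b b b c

w3, w4, w5

w1:
  start at 2
  read 'b': 2 → 0
  read 'c': 0 → 2
  read 'b': 2 → 0
  read 'a': 0 → 0
  read 'b': 0 → 0
  read 'b': 0 → 0
  end 0, rejected
w2:
  start at 2
  read 'a': 2 → 0
  read 'c': 0 → 2
  read 'b': 2 → 0
  end 0, rejected
w3:
  start at 2
  read 'b': 2 → 0
  read 'b': 0 → 0
  read 'c': 0 → 2
  read 'a': 2 → 0
  read 'c': 0 → 2
  read 'b': 2 → 0
  read 'c': 0 → 2
  end 2, accepted
w4:
  start at 2
  read 'a': 2 → 0
  read 'b': 0 → 0
  read 'b': 0 → 0
  read 'b': 0 → 0
  read 'c': 0 → 2
  end 2, accepted
w5:
  start at 2
  read 'c': 2 → 0
  read 'b': 0 → 0
  read 'b': 0 → 0
  read 'b': 0 → 0
  read 'c': 0 → 2
  end 2, accepted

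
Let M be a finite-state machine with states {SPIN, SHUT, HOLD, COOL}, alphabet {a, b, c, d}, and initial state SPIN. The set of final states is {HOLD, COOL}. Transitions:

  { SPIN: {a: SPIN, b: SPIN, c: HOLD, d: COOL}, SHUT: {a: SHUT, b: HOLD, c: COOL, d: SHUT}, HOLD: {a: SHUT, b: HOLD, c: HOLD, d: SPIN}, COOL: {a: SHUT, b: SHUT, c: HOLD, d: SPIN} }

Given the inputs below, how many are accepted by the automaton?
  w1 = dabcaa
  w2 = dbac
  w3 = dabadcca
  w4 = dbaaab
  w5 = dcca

2

w1: Trace: SPIN -d-> COOL -a-> SHUT -b-> HOLD -c-> HOLD -a-> SHUT -a-> SHUT  → end SHUT, rejected
w2: Trace: SPIN -d-> COOL -b-> SHUT -a-> SHUT -c-> COOL  → end COOL, accepted
w3: Trace: SPIN -d-> COOL -a-> SHUT -b-> HOLD -a-> SHUT -d-> SHUT -c-> COOL -c-> HOLD -a-> SHUT  → end SHUT, rejected
w4: Trace: SPIN -d-> COOL -b-> SHUT -a-> SHUT -a-> SHUT -a-> SHUT -b-> HOLD  → end HOLD, accepted
w5: Trace: SPIN -d-> COOL -c-> HOLD -c-> HOLD -a-> SHUT  → end SHUT, rejected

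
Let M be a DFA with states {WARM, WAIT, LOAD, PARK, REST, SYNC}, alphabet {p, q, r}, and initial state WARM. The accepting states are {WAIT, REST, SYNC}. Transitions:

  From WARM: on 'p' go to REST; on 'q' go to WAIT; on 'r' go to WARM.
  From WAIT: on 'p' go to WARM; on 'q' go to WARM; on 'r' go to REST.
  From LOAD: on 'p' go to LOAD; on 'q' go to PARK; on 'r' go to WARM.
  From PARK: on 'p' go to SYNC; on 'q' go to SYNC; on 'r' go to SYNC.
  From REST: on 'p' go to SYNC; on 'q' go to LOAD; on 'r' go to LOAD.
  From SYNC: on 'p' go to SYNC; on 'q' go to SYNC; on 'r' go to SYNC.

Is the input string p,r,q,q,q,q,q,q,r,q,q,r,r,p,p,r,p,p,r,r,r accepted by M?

Yes

start at WARM
read 'p': WARM → REST
read 'r': REST → LOAD
read 'q': LOAD → PARK
read 'q': PARK → SYNC
read 'q': SYNC → SYNC
read 'q': SYNC → SYNC
read 'q': SYNC → SYNC
read 'q': SYNC → SYNC
read 'r': SYNC → SYNC
read 'q': SYNC → SYNC
read 'q': SYNC → SYNC
read 'r': SYNC → SYNC
read 'r': SYNC → SYNC
read 'p': SYNC → SYNC
read 'p': SYNC → SYNC
read 'r': SYNC → SYNC
read 'p': SYNC → SYNC
read 'p': SYNC → SYNC
read 'r': SYNC → SYNC
read 'r': SYNC → SYNC
read 'r': SYNC → SYNC
End state SYNC is accepting.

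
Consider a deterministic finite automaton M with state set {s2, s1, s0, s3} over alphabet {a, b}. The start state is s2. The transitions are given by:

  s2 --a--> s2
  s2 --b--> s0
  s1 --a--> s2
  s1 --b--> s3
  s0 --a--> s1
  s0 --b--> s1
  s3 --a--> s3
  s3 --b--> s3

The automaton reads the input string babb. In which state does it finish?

s3

start at s2
read 'b': s2 → s0
read 'a': s0 → s1
read 'b': s1 → s3
read 'b': s3 → s3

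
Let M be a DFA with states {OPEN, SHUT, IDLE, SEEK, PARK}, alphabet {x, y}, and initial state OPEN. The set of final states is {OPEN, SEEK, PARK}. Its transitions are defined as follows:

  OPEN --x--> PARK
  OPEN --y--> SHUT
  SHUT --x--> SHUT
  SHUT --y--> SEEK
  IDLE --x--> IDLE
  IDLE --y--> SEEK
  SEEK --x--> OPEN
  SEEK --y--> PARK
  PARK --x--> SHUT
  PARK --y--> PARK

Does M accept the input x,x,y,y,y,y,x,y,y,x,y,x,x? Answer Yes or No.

Trace: OPEN -x-> PARK -x-> SHUT -y-> SEEK -y-> PARK -y-> PARK -y-> PARK -x-> SHUT -y-> SEEK -y-> PARK -x-> SHUT -y-> SEEK -x-> OPEN -x-> PARK
End state PARK is accepting.

Yes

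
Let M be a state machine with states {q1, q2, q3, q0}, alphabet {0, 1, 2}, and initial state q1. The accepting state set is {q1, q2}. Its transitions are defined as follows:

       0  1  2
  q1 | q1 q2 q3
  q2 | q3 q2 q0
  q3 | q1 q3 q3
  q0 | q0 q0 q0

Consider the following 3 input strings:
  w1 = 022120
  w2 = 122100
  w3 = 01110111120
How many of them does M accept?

2

w1: q1 → q1 → q3 → q3 → q3 → q3 → q1  → end q1, accepted
w2: q1 → q2 → q0 → q0 → q0 → q0 → q0  → end q0, rejected
w3: q1 → q1 → q2 → q2 → q2 → q3 → q3 → q3 → q3 → q3 → q3 → q1  → end q1, accepted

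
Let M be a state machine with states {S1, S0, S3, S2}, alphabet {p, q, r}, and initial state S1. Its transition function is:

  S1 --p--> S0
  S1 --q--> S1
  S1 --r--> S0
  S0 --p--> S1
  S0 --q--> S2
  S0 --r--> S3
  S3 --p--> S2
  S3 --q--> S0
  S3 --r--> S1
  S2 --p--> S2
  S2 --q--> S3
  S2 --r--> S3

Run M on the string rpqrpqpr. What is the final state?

S3

Trace: S1 -r-> S0 -p-> S1 -q-> S1 -r-> S0 -p-> S1 -q-> S1 -p-> S0 -r-> S3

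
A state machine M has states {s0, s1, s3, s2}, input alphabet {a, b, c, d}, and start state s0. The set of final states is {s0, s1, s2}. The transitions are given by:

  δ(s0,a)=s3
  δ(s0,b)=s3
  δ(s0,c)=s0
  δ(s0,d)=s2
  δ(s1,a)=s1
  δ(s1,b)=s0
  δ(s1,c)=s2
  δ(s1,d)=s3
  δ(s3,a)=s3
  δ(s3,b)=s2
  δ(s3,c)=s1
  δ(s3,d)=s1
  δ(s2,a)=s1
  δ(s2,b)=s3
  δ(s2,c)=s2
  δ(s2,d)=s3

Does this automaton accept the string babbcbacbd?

Yes

start at s0
read 'b': s0 → s3
read 'a': s3 → s3
read 'b': s3 → s2
read 'b': s2 → s3
read 'c': s3 → s1
read 'b': s1 → s0
read 'a': s0 → s3
read 'c': s3 → s1
read 'b': s1 → s0
read 'd': s0 → s2
End state s2 is accepting.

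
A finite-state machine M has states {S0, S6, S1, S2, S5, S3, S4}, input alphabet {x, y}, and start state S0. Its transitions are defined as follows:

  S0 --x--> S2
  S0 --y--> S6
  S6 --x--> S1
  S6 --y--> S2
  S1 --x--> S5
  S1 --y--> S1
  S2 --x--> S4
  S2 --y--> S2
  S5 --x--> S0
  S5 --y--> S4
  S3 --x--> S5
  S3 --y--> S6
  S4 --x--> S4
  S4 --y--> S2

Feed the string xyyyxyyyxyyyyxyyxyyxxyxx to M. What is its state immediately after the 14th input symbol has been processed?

S4

start at S0
read 'x': S0 → S2
read 'y': S2 → S2
read 'y': S2 → S2
read 'y': S2 → S2
read 'x': S2 → S4
read 'y': S4 → S2
read 'y': S2 → S2
read 'y': S2 → S2
read 'x': S2 → S4
read 'y': S4 → S2
read 'y': S2 → S2
read 'y': S2 → S2
read 'y': S2 → S2
read 'x': S2 → S4
After 14 symbols: S4.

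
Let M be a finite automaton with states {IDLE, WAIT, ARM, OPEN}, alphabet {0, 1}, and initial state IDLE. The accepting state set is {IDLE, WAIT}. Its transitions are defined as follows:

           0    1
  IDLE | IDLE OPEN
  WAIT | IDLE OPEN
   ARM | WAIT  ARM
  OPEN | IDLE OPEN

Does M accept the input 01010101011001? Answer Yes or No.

No

Trace: IDLE -0-> IDLE -1-> OPEN -0-> IDLE -1-> OPEN -0-> IDLE -1-> OPEN -0-> IDLE -1-> OPEN -0-> IDLE -1-> OPEN -1-> OPEN -0-> IDLE -0-> IDLE -1-> OPEN
End state OPEN is not accepting.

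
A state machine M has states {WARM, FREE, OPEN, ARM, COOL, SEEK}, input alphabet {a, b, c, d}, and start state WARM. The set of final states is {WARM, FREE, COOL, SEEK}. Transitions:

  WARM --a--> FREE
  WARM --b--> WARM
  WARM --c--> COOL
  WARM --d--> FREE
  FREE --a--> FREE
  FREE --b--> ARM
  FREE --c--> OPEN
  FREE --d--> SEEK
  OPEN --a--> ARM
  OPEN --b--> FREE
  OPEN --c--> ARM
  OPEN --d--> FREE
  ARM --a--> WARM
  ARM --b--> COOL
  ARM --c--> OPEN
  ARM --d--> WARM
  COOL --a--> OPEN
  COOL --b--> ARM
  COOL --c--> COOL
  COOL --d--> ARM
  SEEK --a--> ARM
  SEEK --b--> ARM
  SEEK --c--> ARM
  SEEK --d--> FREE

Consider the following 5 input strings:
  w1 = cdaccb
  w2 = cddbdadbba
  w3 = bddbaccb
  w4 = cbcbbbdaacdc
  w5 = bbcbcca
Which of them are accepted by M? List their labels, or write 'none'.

w5

w1: WARM → COOL → ARM → WARM → COOL → COOL → ARM  → end ARM, rejected
w2: WARM → COOL → ARM → WARM → WARM → FREE → FREE → SEEK → ARM → COOL → OPEN  → end OPEN, rejected
w3: WARM → WARM → FREE → SEEK → ARM → WARM → COOL → COOL → ARM  → end ARM, rejected
w4: WARM → COOL → ARM → OPEN → FREE → ARM → COOL → ARM → WARM → FREE → OPEN → FREE → OPEN  → end OPEN, rejected
w5: WARM → WARM → WARM → COOL → ARM → OPEN → ARM → WARM  → end WARM, accepted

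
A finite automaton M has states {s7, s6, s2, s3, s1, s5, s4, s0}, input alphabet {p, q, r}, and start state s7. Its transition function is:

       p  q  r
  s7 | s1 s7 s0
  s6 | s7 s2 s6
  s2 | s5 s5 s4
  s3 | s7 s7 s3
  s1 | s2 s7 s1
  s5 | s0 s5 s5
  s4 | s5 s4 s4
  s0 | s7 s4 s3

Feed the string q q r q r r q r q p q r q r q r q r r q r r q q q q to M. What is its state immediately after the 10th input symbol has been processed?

s5

start at s7
read 'q': s7 → s7
read 'q': s7 → s7
read 'r': s7 → s0
read 'q': s0 → s4
read 'r': s4 → s4
read 'r': s4 → s4
read 'q': s4 → s4
read 'r': s4 → s4
read 'q': s4 → s4
read 'p': s4 → s5
After 10 symbols: s5.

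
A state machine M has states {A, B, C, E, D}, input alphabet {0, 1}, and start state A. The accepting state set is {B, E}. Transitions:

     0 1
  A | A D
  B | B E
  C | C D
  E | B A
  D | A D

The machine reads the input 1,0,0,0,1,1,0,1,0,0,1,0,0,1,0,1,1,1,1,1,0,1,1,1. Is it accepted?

No

A → D → A → A → A → D → D → A → D → A → A → D → A → A → D → A → D → D → D → D → D → A → D → D → D
End state D is not accepting.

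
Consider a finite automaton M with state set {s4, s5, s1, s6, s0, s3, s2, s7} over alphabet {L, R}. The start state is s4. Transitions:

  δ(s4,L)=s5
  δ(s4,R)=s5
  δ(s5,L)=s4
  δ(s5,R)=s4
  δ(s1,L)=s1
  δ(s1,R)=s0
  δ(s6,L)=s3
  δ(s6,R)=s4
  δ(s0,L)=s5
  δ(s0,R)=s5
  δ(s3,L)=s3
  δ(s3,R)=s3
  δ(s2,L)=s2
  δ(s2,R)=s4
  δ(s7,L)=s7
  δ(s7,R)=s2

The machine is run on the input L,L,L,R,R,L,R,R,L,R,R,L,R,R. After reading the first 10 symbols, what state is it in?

Trace: s4 -L-> s5 -L-> s4 -L-> s5 -R-> s4 -R-> s5 -L-> s4 -R-> s5 -R-> s4 -L-> s5 -R-> s4
After 10 symbols: s4.

s4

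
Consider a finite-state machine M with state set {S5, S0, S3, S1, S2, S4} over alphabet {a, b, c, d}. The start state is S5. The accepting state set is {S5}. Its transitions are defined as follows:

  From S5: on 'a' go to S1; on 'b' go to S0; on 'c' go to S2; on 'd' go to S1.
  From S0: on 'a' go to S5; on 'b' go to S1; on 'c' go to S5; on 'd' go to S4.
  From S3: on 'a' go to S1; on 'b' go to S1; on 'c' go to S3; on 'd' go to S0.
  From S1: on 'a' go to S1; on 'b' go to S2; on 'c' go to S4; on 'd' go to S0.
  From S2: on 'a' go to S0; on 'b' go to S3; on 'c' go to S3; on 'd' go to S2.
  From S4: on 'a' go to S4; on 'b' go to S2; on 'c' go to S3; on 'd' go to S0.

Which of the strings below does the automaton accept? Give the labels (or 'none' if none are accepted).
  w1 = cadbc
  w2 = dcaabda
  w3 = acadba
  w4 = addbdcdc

w1: Trace: S5 -c-> S2 -a-> S0 -d-> S4 -b-> S2 -c-> S3  → end S3, rejected
w2: Trace: S5 -d-> S1 -c-> S4 -a-> S4 -a-> S4 -b-> S2 -d-> S2 -a-> S0  → end S0, rejected
w3: Trace: S5 -a-> S1 -c-> S4 -a-> S4 -d-> S0 -b-> S1 -a-> S1  → end S1, rejected
w4: Trace: S5 -a-> S1 -d-> S0 -d-> S4 -b-> S2 -d-> S2 -c-> S3 -d-> S0 -c-> S5  → end S5, accepted

w4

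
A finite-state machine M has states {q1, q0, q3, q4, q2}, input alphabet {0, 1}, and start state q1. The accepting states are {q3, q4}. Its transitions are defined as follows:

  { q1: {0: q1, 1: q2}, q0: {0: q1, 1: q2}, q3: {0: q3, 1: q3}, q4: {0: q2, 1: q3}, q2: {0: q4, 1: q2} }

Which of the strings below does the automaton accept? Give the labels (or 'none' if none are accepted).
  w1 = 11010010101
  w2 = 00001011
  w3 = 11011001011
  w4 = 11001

w1: q1 → q2 → q2 → q4 → q3 → q3 → q3 → q3 → q3 → q3 → q3 → q3  → end q3, accepted
w2: q1 → q1 → q1 → q1 → q1 → q2 → q4 → q3 → q3  → end q3, accepted
w3: q1 → q2 → q2 → q4 → q3 → q3 → q3 → q3 → q3 → q3 → q3 → q3  → end q3, accepted
w4: q1 → q2 → q2 → q4 → q2 → q2  → end q2, rejected

w1, w2, w3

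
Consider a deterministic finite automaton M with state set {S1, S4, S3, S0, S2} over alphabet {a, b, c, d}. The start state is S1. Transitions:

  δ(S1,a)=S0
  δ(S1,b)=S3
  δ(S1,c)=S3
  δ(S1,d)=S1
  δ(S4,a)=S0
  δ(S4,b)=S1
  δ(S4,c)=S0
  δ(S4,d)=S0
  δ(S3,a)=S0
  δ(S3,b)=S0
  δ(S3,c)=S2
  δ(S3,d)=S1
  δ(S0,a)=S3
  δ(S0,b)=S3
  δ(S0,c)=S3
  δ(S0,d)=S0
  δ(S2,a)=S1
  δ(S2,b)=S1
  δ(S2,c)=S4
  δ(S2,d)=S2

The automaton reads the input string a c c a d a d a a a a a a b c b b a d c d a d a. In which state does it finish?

S1 → S0 → S3 → S2 → S1 → S1 → S0 → S0 → S3 → S0 → S3 → S0 → S3 → S0 → S3 → S2 → S1 → S3 → S0 → S0 → S3 → S1 → S0 → S0 → S3

S3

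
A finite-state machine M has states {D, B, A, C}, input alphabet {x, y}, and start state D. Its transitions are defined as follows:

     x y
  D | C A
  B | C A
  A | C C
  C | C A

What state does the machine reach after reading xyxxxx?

C

Trace: D -x-> C -y-> A -x-> C -x-> C -x-> C -x-> C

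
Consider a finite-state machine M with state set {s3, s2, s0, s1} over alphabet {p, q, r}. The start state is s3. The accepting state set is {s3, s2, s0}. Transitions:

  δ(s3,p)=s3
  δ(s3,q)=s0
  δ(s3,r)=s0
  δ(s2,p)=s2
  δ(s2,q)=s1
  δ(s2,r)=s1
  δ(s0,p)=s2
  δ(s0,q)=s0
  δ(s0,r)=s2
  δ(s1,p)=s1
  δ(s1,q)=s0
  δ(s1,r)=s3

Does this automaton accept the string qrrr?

start at s3
read 'q': s3 → s0
read 'r': s0 → s2
read 'r': s2 → s1
read 'r': s1 → s3
End state s3 is accepting.

Yes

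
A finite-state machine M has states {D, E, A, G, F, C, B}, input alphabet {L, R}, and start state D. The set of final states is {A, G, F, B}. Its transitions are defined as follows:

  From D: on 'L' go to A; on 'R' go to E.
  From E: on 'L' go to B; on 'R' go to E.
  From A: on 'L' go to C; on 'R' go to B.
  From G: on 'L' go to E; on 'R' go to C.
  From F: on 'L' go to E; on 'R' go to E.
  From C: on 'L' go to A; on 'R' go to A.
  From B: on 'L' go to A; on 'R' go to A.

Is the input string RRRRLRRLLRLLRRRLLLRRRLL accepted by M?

D → E → E → E → E → B → A → B → A → C → A → C → A → B → A → B → A → C → A → B → A → B → A → C
End state C is not accepting.

No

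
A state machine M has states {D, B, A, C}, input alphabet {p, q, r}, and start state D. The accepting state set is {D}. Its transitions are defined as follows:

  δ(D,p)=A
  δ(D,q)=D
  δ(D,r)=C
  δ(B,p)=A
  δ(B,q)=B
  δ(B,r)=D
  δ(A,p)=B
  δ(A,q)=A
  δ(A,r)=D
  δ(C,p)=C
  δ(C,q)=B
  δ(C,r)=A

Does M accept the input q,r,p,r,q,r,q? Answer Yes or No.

start at D
read 'q': D → D
read 'r': D → C
read 'p': C → C
read 'r': C → A
read 'q': A → A
read 'r': A → D
read 'q': D → D
End state D is accepting.

Yes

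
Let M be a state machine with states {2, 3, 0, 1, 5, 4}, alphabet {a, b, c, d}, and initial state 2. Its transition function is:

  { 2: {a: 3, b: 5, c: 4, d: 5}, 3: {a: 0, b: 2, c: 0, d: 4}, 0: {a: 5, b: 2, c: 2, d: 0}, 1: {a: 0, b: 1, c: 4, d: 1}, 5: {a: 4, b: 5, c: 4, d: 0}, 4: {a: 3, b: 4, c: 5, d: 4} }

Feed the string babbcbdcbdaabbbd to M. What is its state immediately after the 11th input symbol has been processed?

5

2 → 5 → 4 → 4 → 4 → 5 → 5 → 0 → 2 → 5 → 0 → 5
After 11 symbols: 5.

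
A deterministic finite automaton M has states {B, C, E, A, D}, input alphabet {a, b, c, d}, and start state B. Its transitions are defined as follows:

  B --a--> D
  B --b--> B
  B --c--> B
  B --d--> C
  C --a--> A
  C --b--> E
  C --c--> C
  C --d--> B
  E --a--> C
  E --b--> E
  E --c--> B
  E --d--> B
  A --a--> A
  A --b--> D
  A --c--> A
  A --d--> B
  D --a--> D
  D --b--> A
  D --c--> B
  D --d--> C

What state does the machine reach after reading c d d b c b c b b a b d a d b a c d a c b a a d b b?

start at B
read 'c': B → B
read 'd': B → C
read 'd': C → B
read 'b': B → B
read 'c': B → B
read 'b': B → B
read 'c': B → B
read 'b': B → B
read 'b': B → B
read 'a': B → D
read 'b': D → A
read 'd': A → B
read 'a': B → D
read 'd': D → C
read 'b': C → E
read 'a': E → C
read 'c': C → C
read 'd': C → B
read 'a': B → D
read 'c': D → B
read 'b': B → B
read 'a': B → D
read 'a': D → D
read 'd': D → C
read 'b': C → E
read 'b': E → E

E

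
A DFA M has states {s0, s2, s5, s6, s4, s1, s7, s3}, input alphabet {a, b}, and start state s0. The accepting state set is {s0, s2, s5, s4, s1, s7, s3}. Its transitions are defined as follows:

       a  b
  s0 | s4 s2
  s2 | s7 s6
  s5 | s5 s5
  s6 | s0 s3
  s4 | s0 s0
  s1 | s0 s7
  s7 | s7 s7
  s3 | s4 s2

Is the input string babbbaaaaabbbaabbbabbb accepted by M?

Yes

Trace: s0 -b-> s2 -a-> s7 -b-> s7 -b-> s7 -b-> s7 -a-> s7 -a-> s7 -a-> s7 -a-> s7 -a-> s7 -b-> s7 -b-> s7 -b-> s7 -a-> s7 -a-> s7 -b-> s7 -b-> s7 -b-> s7 -a-> s7 -b-> s7 -b-> s7 -b-> s7
End state s7 is accepting.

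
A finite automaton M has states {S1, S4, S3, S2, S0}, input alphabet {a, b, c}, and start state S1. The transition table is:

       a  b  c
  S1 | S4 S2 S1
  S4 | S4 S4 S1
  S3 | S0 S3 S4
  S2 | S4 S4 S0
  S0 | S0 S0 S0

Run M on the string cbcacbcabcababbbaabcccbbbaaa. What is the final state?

S0

S1 → S1 → S2 → S0 → S0 → S0 → S0 → S0 → S0 → S0 → S0 → S0 → S0 → S0 → S0 → S0 → S0 → S0 → S0 → S0 → S0 → S0 → S0 → S0 → S0 → S0 → S0 → S0 → S0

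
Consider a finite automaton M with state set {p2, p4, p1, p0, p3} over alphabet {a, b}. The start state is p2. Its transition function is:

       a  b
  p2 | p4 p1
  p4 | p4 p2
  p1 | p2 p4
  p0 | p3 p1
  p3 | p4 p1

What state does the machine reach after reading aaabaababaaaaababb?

start at p2
read 'a': p2 → p4
read 'a': p4 → p4
read 'a': p4 → p4
read 'b': p4 → p2
read 'a': p2 → p4
read 'a': p4 → p4
read 'b': p4 → p2
read 'a': p2 → p4
read 'b': p4 → p2
read 'a': p2 → p4
read 'a': p4 → p4
read 'a': p4 → p4
read 'a': p4 → p4
read 'a': p4 → p4
read 'b': p4 → p2
read 'a': p2 → p4
read 'b': p4 → p2
read 'b': p2 → p1

p1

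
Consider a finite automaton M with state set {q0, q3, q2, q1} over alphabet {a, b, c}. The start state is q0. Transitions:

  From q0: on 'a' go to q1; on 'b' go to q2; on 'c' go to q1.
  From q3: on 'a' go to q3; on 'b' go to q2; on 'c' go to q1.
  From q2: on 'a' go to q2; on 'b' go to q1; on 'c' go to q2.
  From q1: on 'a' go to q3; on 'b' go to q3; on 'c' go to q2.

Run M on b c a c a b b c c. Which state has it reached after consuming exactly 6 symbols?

q1

q0 → q2 → q2 → q2 → q2 → q2 → q1
After 6 symbols: q1.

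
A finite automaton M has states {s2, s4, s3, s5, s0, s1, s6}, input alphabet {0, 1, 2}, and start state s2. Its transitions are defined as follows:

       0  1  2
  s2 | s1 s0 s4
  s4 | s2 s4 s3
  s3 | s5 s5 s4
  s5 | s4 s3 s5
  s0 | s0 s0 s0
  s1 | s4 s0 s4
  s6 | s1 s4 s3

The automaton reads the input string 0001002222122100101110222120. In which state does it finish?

s2 → s1 → s4 → s2 → s0 → s0 → s0 → s0 → s0 → s0 → s0 → s0 → s0 → s0 → s0 → s0 → s0 → s0 → s0 → s0 → s0 → s0 → s0 → s0 → s0 → s0 → s0 → s0 → s0

s0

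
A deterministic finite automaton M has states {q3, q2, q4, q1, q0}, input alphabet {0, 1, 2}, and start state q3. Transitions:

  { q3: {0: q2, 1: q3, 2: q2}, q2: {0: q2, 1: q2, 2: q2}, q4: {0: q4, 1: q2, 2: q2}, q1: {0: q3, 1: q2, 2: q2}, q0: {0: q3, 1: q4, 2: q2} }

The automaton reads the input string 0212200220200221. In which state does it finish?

q2

start at q3
read '0': q3 → q2
read '2': q2 → q2
read '1': q2 → q2
read '2': q2 → q2
read '2': q2 → q2
read '0': q2 → q2
read '0': q2 → q2
read '2': q2 → q2
read '2': q2 → q2
read '0': q2 → q2
read '2': q2 → q2
read '0': q2 → q2
read '0': q2 → q2
read '2': q2 → q2
read '2': q2 → q2
read '1': q2 → q2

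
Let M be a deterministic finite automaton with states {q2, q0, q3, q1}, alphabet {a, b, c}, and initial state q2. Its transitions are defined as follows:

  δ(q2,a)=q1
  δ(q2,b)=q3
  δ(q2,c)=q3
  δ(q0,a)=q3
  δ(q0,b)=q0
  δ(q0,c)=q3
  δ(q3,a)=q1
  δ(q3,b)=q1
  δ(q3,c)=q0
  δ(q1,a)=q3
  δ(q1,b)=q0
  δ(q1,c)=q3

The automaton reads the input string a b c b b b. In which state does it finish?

q0

Trace: q2 -a-> q1 -b-> q0 -c-> q3 -b-> q1 -b-> q0 -b-> q0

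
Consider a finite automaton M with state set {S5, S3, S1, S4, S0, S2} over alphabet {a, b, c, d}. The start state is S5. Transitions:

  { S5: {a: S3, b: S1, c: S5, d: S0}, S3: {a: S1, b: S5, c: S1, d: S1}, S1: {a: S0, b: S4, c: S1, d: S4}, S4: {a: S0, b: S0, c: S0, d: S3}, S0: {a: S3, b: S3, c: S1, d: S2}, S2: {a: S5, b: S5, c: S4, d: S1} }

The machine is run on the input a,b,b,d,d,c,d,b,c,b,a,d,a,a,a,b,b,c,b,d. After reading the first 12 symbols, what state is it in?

S2

S5 → S3 → S5 → S1 → S4 → S3 → S1 → S4 → S0 → S1 → S4 → S0 → S2
After 12 symbols: S2.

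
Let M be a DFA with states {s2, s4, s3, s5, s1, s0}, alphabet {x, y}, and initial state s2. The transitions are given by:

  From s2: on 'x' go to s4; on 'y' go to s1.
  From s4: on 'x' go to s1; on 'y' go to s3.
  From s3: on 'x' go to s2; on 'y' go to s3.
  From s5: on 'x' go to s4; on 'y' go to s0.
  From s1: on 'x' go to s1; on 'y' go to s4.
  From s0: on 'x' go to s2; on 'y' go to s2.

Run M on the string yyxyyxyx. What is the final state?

Trace: s2 -y-> s1 -y-> s4 -x-> s1 -y-> s4 -y-> s3 -x-> s2 -y-> s1 -x-> s1

s1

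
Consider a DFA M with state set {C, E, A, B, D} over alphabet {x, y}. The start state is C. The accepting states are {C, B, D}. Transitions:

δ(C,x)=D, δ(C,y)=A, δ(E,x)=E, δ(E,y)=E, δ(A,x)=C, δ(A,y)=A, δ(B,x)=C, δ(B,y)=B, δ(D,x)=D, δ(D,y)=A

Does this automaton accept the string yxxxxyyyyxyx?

start at C
read 'y': C → A
read 'x': A → C
read 'x': C → D
read 'x': D → D
read 'x': D → D
read 'y': D → A
read 'y': A → A
read 'y': A → A
read 'y': A → A
read 'x': A → C
read 'y': C → A
read 'x': A → C
End state C is accepting.

Yes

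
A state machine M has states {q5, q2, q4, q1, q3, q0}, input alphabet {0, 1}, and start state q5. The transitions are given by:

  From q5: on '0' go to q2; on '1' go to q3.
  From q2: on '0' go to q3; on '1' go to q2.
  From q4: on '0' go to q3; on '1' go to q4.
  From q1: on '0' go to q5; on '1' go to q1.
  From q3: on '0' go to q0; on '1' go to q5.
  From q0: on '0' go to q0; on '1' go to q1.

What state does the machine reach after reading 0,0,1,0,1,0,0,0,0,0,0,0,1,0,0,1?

q2

start at q5
read '0': q5 → q2
read '0': q2 → q3
read '1': q3 → q5
read '0': q5 → q2
read '1': q2 → q2
read '0': q2 → q3
read '0': q3 → q0
read '0': q0 → q0
read '0': q0 → q0
read '0': q0 → q0
read '0': q0 → q0
read '0': q0 → q0
read '1': q0 → q1
read '0': q1 → q5
read '0': q5 → q2
read '1': q2 → q2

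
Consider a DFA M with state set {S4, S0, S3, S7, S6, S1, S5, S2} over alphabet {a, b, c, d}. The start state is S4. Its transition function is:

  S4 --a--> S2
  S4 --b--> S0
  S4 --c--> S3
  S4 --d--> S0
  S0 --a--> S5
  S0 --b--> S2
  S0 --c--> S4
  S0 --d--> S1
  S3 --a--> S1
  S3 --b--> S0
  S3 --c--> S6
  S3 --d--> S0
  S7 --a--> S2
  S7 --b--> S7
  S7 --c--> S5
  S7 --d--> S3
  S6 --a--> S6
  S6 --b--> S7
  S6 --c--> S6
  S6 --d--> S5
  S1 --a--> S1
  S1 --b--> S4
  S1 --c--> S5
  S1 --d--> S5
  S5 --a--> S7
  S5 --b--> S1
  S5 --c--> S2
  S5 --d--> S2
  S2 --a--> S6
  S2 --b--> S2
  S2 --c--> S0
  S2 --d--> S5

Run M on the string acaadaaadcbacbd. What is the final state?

S3

S4 → S2 → S0 → S5 → S7 → S3 → S1 → S1 → S1 → S5 → S2 → S2 → S6 → S6 → S7 → S3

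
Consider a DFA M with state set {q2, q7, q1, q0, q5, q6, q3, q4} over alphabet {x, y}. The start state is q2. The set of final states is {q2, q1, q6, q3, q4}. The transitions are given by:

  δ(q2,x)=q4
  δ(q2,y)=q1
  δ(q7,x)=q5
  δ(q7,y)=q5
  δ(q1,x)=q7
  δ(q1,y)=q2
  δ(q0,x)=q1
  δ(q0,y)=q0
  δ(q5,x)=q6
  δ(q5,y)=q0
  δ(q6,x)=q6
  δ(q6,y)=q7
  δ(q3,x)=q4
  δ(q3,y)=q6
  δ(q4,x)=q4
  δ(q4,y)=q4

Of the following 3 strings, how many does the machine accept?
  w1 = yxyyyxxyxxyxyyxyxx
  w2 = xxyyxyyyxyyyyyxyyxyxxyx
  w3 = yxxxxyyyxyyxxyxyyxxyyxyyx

2

w1:
  start at q2
  read 'y': q2 → q1
  read 'x': q1 → q7
  read 'y': q7 → q5
  read 'y': q5 → q0
  read 'y': q0 → q0
  read 'x': q0 → q1
  read 'x': q1 → q7
  read 'y': q7 → q5
  read 'x': q5 → q6
  read 'x': q6 → q6
  read 'y': q6 → q7
  read 'x': q7 → q5
  read 'y': q5 → q0
  read 'y': q0 → q0
  read 'x': q0 → q1
  read 'y': q1 → q2
  read 'x': q2 → q4
  read 'x': q4 → q4
  end q4, accepted
w2:
  start at q2
  read 'x': q2 → q4
  read 'x': q4 → q4
  read 'y': q4 → q4
  read 'y': q4 → q4
  read 'x': q4 → q4
  read 'y': q4 → q4
  read 'y': q4 → q4
  read 'y': q4 → q4
  read 'x': q4 → q4
  read 'y': q4 → q4
  read 'y': q4 → q4
  read 'y': q4 → q4
  read 'y': q4 → q4
  read 'y': q4 → q4
  read 'x': q4 → q4
  read 'y': q4 → q4
  read 'y': q4 → q4
  read 'x': q4 → q4
  read 'y': q4 → q4
  read 'x': q4 → q4
  read 'x': q4 → q4
  read 'y': q4 → q4
  read 'x': q4 → q4
  end q4, accepted
w3:
  start at q2
  read 'y': q2 → q1
  read 'x': q1 → q7
  read 'x': q7 → q5
  read 'x': q5 → q6
  read 'x': q6 → q6
  read 'y': q6 → q7
  read 'y': q7 → q5
  read 'y': q5 → q0
  read 'x': q0 → q1
  read 'y': q1 → q2
  read 'y': q2 → q1
  read 'x': q1 → q7
  read 'x': q7 → q5
  read 'y': q5 → q0
  read 'x': q0 → q1
  read 'y': q1 → q2
  read 'y': q2 → q1
  read 'x': q1 → q7
  read 'x': q7 → q5
  read 'y': q5 → q0
  read 'y': q0 → q0
  read 'x': q0 → q1
  read 'y': q1 → q2
  read 'y': q2 → q1
  read 'x': q1 → q7
  end q7, rejected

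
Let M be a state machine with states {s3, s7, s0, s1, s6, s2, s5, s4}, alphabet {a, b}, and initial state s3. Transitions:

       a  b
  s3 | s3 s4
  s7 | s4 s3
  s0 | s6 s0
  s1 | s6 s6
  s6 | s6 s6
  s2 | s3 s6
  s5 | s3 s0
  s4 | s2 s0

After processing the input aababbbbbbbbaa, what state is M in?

s6

start at s3
read 'a': s3 → s3
read 'a': s3 → s3
read 'b': s3 → s4
read 'a': s4 → s2
read 'b': s2 → s6
read 'b': s6 → s6
read 'b': s6 → s6
read 'b': s6 → s6
read 'b': s6 → s6
read 'b': s6 → s6
read 'b': s6 → s6
read 'b': s6 → s6
read 'a': s6 → s6
read 'a': s6 → s6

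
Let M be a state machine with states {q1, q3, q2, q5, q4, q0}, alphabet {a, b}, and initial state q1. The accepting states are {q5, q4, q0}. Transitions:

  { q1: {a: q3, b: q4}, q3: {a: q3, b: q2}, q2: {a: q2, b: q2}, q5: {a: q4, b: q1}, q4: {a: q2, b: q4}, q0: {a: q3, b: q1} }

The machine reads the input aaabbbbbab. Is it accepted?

No

start at q1
read 'a': q1 → q3
read 'a': q3 → q3
read 'a': q3 → q3
read 'b': q3 → q2
read 'b': q2 → q2
read 'b': q2 → q2
read 'b': q2 → q2
read 'b': q2 → q2
read 'a': q2 → q2
read 'b': q2 → q2
End state q2 is not accepting.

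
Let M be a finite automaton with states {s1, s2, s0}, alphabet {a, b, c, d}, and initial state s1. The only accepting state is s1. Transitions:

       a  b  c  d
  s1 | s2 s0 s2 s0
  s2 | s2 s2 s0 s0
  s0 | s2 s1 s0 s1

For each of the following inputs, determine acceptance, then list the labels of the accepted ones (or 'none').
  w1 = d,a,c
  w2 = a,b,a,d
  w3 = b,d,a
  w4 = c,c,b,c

w1: s1 → s0 → s2 → s0  → end s0, rejected
w2: s1 → s2 → s2 → s2 → s0  → end s0, rejected
w3: s1 → s0 → s1 → s2  → end s2, rejected
w4: s1 → s2 → s0 → s1 → s2  → end s2, rejected

none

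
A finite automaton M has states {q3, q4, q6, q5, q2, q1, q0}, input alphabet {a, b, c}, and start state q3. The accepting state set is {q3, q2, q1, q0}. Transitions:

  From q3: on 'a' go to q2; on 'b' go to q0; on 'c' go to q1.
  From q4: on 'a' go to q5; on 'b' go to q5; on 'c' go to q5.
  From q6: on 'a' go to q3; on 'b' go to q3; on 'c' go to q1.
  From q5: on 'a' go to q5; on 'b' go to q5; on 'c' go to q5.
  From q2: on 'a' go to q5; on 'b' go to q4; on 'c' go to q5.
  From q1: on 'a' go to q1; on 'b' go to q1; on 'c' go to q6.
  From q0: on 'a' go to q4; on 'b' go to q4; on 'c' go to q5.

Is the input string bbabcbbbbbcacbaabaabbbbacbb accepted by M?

Trace: q3 -b-> q0 -b-> q4 -a-> q5 -b-> q5 -c-> q5 -b-> q5 -b-> q5 -b-> q5 -b-> q5 -b-> q5 -c-> q5 -a-> q5 -c-> q5 -b-> q5 -a-> q5 -a-> q5 -b-> q5 -a-> q5 -a-> q5 -b-> q5 -b-> q5 -b-> q5 -b-> q5 -a-> q5 -c-> q5 -b-> q5 -b-> q5
End state q5 is not accepting.

No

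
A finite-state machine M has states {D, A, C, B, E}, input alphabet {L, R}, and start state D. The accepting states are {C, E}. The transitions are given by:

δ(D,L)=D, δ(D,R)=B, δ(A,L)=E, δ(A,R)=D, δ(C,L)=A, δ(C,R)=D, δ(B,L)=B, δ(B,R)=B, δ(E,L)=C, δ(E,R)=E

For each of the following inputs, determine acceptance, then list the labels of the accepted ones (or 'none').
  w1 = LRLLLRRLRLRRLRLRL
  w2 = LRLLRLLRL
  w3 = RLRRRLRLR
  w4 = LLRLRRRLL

none

w1: Trace: D -L-> D -R-> B -L-> B -L-> B -L-> B -R-> B -R-> B -L-> B -R-> B -L-> B -R-> B -R-> B -L-> B -R-> B -L-> B -R-> B -L-> B  → end B, rejected
w2: Trace: D -L-> D -R-> B -L-> B -L-> B -R-> B -L-> B -L-> B -R-> B -L-> B  → end B, rejected
w3: Trace: D -R-> B -L-> B -R-> B -R-> B -R-> B -L-> B -R-> B -L-> B -R-> B  → end B, rejected
w4: Trace: D -L-> D -L-> D -R-> B -L-> B -R-> B -R-> B -R-> B -L-> B -L-> B  → end B, rejected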